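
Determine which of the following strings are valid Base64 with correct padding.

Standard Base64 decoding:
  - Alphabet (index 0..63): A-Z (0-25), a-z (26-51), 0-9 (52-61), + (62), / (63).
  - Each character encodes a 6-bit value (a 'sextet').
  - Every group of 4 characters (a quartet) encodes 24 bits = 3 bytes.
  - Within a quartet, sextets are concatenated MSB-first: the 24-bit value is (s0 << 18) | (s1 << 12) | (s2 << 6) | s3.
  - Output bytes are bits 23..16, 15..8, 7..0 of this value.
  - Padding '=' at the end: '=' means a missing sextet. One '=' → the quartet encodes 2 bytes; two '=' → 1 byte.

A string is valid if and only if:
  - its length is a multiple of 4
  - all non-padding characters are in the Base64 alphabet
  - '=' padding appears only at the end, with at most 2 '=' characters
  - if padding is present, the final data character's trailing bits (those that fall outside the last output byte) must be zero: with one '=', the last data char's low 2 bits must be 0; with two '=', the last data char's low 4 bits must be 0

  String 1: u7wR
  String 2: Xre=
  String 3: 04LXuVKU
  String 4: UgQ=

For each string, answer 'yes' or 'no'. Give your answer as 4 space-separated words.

Answer: yes no yes yes

Derivation:
String 1: 'u7wR' → valid
String 2: 'Xre=' → invalid (bad trailing bits)
String 3: '04LXuVKU' → valid
String 4: 'UgQ=' → valid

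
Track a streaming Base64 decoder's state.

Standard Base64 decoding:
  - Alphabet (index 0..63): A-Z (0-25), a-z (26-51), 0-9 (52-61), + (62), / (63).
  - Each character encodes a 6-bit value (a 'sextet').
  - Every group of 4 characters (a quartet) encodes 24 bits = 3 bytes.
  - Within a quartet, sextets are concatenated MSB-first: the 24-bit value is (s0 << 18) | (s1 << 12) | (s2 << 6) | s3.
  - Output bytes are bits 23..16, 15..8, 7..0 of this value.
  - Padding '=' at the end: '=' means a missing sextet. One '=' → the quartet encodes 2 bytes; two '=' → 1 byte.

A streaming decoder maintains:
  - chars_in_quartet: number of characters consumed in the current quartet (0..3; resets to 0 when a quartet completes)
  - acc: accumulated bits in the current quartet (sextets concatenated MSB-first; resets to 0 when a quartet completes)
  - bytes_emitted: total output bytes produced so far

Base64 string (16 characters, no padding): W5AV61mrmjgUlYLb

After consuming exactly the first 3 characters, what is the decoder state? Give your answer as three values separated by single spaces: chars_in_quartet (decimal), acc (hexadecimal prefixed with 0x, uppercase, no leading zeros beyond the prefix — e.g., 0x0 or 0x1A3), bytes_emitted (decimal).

After char 0 ('W'=22): chars_in_quartet=1 acc=0x16 bytes_emitted=0
After char 1 ('5'=57): chars_in_quartet=2 acc=0x5B9 bytes_emitted=0
After char 2 ('A'=0): chars_in_quartet=3 acc=0x16E40 bytes_emitted=0

Answer: 3 0x16E40 0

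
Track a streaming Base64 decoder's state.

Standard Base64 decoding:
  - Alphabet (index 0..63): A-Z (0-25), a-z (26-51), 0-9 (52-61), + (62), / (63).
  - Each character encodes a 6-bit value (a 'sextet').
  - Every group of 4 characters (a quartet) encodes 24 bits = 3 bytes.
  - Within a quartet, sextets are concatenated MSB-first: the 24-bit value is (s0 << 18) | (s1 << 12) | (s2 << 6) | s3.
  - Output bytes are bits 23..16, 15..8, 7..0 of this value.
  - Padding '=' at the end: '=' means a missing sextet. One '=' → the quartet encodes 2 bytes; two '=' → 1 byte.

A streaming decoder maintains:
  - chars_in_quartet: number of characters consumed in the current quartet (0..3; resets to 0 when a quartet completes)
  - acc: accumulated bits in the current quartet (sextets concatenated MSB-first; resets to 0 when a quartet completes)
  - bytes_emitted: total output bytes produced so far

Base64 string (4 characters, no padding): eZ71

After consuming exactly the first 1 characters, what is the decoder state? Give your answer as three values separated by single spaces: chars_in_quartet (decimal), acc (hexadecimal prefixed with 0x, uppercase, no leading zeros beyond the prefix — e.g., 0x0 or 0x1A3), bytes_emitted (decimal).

After char 0 ('e'=30): chars_in_quartet=1 acc=0x1E bytes_emitted=0

Answer: 1 0x1E 0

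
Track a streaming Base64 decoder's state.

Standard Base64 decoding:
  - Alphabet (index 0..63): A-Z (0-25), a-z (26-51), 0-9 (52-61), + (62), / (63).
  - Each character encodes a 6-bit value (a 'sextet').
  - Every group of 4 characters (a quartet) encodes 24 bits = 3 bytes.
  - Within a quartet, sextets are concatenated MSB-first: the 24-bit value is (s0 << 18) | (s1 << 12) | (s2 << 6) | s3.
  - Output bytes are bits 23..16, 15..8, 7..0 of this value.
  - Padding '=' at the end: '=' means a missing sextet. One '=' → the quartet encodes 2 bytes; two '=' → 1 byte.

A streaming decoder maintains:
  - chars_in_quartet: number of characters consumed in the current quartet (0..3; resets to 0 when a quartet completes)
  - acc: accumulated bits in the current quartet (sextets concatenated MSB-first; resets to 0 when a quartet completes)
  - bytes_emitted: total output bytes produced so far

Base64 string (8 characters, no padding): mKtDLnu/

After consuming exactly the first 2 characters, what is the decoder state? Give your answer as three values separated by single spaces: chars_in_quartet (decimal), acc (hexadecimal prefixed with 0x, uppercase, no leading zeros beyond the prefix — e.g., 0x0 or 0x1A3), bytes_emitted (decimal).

Answer: 2 0x98A 0

Derivation:
After char 0 ('m'=38): chars_in_quartet=1 acc=0x26 bytes_emitted=0
After char 1 ('K'=10): chars_in_quartet=2 acc=0x98A bytes_emitted=0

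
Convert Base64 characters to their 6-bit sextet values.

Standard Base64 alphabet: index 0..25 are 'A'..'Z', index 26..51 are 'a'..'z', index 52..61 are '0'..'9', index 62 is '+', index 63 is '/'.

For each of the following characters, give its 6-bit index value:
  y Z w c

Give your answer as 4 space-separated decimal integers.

'y': a..z range, 26 + ord('y') − ord('a') = 50
'Z': A..Z range, ord('Z') − ord('A') = 25
'w': a..z range, 26 + ord('w') − ord('a') = 48
'c': a..z range, 26 + ord('c') − ord('a') = 28

Answer: 50 25 48 28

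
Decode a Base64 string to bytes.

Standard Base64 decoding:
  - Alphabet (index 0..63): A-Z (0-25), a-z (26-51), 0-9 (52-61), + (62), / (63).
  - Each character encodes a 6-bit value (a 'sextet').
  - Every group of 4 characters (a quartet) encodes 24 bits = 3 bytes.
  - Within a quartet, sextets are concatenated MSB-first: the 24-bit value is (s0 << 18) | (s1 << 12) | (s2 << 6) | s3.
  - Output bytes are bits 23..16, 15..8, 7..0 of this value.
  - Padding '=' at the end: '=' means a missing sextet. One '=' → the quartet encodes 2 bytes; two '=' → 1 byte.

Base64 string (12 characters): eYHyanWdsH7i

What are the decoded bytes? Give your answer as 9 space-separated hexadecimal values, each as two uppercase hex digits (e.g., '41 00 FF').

Answer: 79 81 F2 6A 75 9D B0 7E E2

Derivation:
After char 0 ('e'=30): chars_in_quartet=1 acc=0x1E bytes_emitted=0
After char 1 ('Y'=24): chars_in_quartet=2 acc=0x798 bytes_emitted=0
After char 2 ('H'=7): chars_in_quartet=3 acc=0x1E607 bytes_emitted=0
After char 3 ('y'=50): chars_in_quartet=4 acc=0x7981F2 -> emit 79 81 F2, reset; bytes_emitted=3
After char 4 ('a'=26): chars_in_quartet=1 acc=0x1A bytes_emitted=3
After char 5 ('n'=39): chars_in_quartet=2 acc=0x6A7 bytes_emitted=3
After char 6 ('W'=22): chars_in_quartet=3 acc=0x1A9D6 bytes_emitted=3
After char 7 ('d'=29): chars_in_quartet=4 acc=0x6A759D -> emit 6A 75 9D, reset; bytes_emitted=6
After char 8 ('s'=44): chars_in_quartet=1 acc=0x2C bytes_emitted=6
After char 9 ('H'=7): chars_in_quartet=2 acc=0xB07 bytes_emitted=6
After char 10 ('7'=59): chars_in_quartet=3 acc=0x2C1FB bytes_emitted=6
After char 11 ('i'=34): chars_in_quartet=4 acc=0xB07EE2 -> emit B0 7E E2, reset; bytes_emitted=9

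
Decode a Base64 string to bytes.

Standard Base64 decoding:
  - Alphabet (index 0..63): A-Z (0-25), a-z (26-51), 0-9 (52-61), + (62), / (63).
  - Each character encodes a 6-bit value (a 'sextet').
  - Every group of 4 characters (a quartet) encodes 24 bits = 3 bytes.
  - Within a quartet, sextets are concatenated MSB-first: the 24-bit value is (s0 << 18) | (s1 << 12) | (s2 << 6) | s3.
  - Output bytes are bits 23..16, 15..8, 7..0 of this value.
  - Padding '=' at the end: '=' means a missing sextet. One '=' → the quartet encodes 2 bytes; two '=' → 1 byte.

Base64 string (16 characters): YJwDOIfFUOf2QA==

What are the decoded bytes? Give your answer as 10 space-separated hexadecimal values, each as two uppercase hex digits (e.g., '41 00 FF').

After char 0 ('Y'=24): chars_in_quartet=1 acc=0x18 bytes_emitted=0
After char 1 ('J'=9): chars_in_quartet=2 acc=0x609 bytes_emitted=0
After char 2 ('w'=48): chars_in_quartet=3 acc=0x18270 bytes_emitted=0
After char 3 ('D'=3): chars_in_quartet=4 acc=0x609C03 -> emit 60 9C 03, reset; bytes_emitted=3
After char 4 ('O'=14): chars_in_quartet=1 acc=0xE bytes_emitted=3
After char 5 ('I'=8): chars_in_quartet=2 acc=0x388 bytes_emitted=3
After char 6 ('f'=31): chars_in_quartet=3 acc=0xE21F bytes_emitted=3
After char 7 ('F'=5): chars_in_quartet=4 acc=0x3887C5 -> emit 38 87 C5, reset; bytes_emitted=6
After char 8 ('U'=20): chars_in_quartet=1 acc=0x14 bytes_emitted=6
After char 9 ('O'=14): chars_in_quartet=2 acc=0x50E bytes_emitted=6
After char 10 ('f'=31): chars_in_quartet=3 acc=0x1439F bytes_emitted=6
After char 11 ('2'=54): chars_in_quartet=4 acc=0x50E7F6 -> emit 50 E7 F6, reset; bytes_emitted=9
After char 12 ('Q'=16): chars_in_quartet=1 acc=0x10 bytes_emitted=9
After char 13 ('A'=0): chars_in_quartet=2 acc=0x400 bytes_emitted=9
Padding '==': partial quartet acc=0x400 -> emit 40; bytes_emitted=10

Answer: 60 9C 03 38 87 C5 50 E7 F6 40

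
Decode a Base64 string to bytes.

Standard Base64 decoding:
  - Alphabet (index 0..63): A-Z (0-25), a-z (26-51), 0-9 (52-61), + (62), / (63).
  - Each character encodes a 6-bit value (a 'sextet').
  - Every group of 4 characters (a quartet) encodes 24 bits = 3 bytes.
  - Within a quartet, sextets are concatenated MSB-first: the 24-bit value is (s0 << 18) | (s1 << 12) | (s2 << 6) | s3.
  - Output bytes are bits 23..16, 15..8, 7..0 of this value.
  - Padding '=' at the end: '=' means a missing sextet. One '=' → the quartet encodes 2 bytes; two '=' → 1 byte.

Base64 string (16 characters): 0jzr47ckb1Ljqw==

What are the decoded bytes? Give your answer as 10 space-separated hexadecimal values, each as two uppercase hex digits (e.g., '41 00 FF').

Answer: D2 3C EB E3 B7 24 6F 52 E3 AB

Derivation:
After char 0 ('0'=52): chars_in_quartet=1 acc=0x34 bytes_emitted=0
After char 1 ('j'=35): chars_in_quartet=2 acc=0xD23 bytes_emitted=0
After char 2 ('z'=51): chars_in_quartet=3 acc=0x348F3 bytes_emitted=0
After char 3 ('r'=43): chars_in_quartet=4 acc=0xD23CEB -> emit D2 3C EB, reset; bytes_emitted=3
After char 4 ('4'=56): chars_in_quartet=1 acc=0x38 bytes_emitted=3
After char 5 ('7'=59): chars_in_quartet=2 acc=0xE3B bytes_emitted=3
After char 6 ('c'=28): chars_in_quartet=3 acc=0x38EDC bytes_emitted=3
After char 7 ('k'=36): chars_in_quartet=4 acc=0xE3B724 -> emit E3 B7 24, reset; bytes_emitted=6
After char 8 ('b'=27): chars_in_quartet=1 acc=0x1B bytes_emitted=6
After char 9 ('1'=53): chars_in_quartet=2 acc=0x6F5 bytes_emitted=6
After char 10 ('L'=11): chars_in_quartet=3 acc=0x1BD4B bytes_emitted=6
After char 11 ('j'=35): chars_in_quartet=4 acc=0x6F52E3 -> emit 6F 52 E3, reset; bytes_emitted=9
After char 12 ('q'=42): chars_in_quartet=1 acc=0x2A bytes_emitted=9
After char 13 ('w'=48): chars_in_quartet=2 acc=0xAB0 bytes_emitted=9
Padding '==': partial quartet acc=0xAB0 -> emit AB; bytes_emitted=10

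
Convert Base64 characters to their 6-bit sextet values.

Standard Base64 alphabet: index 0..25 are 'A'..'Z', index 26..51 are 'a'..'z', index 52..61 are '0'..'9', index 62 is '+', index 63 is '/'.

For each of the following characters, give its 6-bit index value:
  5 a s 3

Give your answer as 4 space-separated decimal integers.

'5': 0..9 range, 52 + ord('5') − ord('0') = 57
'a': a..z range, 26 + ord('a') − ord('a') = 26
's': a..z range, 26 + ord('s') − ord('a') = 44
'3': 0..9 range, 52 + ord('3') − ord('0') = 55

Answer: 57 26 44 55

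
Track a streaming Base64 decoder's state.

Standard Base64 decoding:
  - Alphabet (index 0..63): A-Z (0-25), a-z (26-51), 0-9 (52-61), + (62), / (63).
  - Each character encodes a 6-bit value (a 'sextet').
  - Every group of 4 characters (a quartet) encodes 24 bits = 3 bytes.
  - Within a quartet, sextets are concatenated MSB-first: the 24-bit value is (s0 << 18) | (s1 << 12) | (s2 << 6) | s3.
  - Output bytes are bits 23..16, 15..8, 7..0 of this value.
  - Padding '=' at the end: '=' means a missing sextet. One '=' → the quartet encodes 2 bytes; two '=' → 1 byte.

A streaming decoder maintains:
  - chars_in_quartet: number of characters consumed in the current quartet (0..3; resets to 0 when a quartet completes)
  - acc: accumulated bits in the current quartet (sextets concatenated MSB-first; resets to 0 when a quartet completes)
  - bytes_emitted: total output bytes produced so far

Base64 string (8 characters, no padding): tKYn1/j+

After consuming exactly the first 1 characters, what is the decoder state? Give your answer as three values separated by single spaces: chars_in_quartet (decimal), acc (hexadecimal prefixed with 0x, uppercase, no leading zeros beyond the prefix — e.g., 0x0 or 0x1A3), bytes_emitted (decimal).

Answer: 1 0x2D 0

Derivation:
After char 0 ('t'=45): chars_in_quartet=1 acc=0x2D bytes_emitted=0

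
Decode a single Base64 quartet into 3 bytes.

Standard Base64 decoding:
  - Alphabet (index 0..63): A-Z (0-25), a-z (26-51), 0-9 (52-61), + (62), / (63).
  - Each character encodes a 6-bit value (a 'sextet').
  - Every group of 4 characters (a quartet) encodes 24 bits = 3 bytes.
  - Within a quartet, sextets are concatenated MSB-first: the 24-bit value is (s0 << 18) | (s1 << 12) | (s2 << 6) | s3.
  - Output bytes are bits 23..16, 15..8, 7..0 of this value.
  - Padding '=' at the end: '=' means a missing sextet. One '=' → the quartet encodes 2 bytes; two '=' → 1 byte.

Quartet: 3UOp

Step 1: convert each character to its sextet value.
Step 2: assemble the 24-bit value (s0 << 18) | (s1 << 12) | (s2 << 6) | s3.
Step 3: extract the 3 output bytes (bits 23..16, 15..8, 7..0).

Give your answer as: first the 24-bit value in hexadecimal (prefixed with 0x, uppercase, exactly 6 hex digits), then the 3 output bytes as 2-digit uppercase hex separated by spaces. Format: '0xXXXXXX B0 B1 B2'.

Answer: 0xDD43A9 DD 43 A9

Derivation:
Sextets: 3=55, U=20, O=14, p=41
24-bit: (55<<18) | (20<<12) | (14<<6) | 41
      = 0xDC0000 | 0x014000 | 0x000380 | 0x000029
      = 0xDD43A9
Bytes: (v>>16)&0xFF=DD, (v>>8)&0xFF=43, v&0xFF=A9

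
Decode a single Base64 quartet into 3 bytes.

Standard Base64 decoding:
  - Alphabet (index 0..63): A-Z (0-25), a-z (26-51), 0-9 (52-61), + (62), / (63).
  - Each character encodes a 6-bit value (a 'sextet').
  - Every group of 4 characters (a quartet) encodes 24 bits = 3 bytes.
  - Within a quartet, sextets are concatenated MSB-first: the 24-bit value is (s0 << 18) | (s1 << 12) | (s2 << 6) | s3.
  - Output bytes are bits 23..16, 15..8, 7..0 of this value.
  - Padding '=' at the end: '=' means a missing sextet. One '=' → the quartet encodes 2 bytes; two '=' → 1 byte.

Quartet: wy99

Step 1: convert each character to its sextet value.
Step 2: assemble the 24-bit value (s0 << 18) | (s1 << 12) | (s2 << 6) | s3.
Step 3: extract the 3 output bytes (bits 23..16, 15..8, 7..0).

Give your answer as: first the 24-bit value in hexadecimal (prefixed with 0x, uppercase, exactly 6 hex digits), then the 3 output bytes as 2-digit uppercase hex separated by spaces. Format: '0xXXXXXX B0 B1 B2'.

Answer: 0xC32F7D C3 2F 7D

Derivation:
Sextets: w=48, y=50, 9=61, 9=61
24-bit: (48<<18) | (50<<12) | (61<<6) | 61
      = 0xC00000 | 0x032000 | 0x000F40 | 0x00003D
      = 0xC32F7D
Bytes: (v>>16)&0xFF=C3, (v>>8)&0xFF=2F, v&0xFF=7D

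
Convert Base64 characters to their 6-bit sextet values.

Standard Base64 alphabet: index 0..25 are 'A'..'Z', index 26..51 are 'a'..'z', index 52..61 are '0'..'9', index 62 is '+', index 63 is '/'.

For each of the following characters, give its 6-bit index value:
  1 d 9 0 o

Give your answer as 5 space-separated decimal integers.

Answer: 53 29 61 52 40

Derivation:
'1': 0..9 range, 52 + ord('1') − ord('0') = 53
'd': a..z range, 26 + ord('d') − ord('a') = 29
'9': 0..9 range, 52 + ord('9') − ord('0') = 61
'0': 0..9 range, 52 + ord('0') − ord('0') = 52
'o': a..z range, 26 + ord('o') − ord('a') = 40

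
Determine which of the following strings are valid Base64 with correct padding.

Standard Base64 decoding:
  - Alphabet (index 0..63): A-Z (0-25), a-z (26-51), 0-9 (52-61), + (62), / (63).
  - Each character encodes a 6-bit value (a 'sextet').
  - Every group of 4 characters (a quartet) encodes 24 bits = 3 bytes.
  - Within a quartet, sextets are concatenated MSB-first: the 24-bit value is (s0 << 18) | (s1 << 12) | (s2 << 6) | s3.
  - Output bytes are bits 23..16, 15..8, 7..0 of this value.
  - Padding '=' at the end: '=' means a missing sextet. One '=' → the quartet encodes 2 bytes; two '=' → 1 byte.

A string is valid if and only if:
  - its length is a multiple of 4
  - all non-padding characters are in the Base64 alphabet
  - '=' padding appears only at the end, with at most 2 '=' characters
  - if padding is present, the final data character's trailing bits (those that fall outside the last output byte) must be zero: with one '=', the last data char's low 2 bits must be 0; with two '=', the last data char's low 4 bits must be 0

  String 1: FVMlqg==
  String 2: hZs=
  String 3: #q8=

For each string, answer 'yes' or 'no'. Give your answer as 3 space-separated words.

Answer: yes yes no

Derivation:
String 1: 'FVMlqg==' → valid
String 2: 'hZs=' → valid
String 3: '#q8=' → invalid (bad char(s): ['#'])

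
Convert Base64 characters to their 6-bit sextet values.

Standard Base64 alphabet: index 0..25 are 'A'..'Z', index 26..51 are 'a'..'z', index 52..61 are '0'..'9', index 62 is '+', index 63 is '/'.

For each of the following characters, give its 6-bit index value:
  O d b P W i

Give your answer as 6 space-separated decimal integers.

'O': A..Z range, ord('O') − ord('A') = 14
'd': a..z range, 26 + ord('d') − ord('a') = 29
'b': a..z range, 26 + ord('b') − ord('a') = 27
'P': A..Z range, ord('P') − ord('A') = 15
'W': A..Z range, ord('W') − ord('A') = 22
'i': a..z range, 26 + ord('i') − ord('a') = 34

Answer: 14 29 27 15 22 34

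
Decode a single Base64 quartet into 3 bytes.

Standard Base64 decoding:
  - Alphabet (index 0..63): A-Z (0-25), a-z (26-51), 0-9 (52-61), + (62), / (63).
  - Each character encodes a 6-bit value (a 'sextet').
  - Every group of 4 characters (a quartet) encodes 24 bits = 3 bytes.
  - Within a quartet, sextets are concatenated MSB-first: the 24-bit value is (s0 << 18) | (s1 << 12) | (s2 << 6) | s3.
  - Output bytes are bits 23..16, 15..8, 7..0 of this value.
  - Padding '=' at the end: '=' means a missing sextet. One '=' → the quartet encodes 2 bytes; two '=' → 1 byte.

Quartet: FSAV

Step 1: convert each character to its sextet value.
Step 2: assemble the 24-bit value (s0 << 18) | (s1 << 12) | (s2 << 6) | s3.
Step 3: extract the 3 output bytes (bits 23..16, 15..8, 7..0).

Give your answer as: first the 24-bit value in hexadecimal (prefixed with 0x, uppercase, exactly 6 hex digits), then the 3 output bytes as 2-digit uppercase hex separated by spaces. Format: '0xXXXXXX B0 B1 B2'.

Answer: 0x152015 15 20 15

Derivation:
Sextets: F=5, S=18, A=0, V=21
24-bit: (5<<18) | (18<<12) | (0<<6) | 21
      = 0x140000 | 0x012000 | 0x000000 | 0x000015
      = 0x152015
Bytes: (v>>16)&0xFF=15, (v>>8)&0xFF=20, v&0xFF=15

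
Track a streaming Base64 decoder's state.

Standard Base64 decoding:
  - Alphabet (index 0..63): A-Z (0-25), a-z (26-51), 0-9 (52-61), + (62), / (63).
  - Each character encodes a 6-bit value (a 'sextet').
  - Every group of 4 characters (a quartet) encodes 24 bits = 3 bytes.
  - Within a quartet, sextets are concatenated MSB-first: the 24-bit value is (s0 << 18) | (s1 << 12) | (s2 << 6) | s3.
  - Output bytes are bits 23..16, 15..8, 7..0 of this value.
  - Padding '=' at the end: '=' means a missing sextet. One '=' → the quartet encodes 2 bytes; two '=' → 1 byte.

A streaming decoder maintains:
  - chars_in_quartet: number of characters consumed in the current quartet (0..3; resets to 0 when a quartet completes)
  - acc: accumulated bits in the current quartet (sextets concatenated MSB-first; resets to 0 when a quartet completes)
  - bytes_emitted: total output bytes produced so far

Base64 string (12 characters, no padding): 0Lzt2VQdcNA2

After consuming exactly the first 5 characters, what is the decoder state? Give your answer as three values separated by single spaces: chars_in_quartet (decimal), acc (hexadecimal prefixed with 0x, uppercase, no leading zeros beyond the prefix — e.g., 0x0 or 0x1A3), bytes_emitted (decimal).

Answer: 1 0x36 3

Derivation:
After char 0 ('0'=52): chars_in_quartet=1 acc=0x34 bytes_emitted=0
After char 1 ('L'=11): chars_in_quartet=2 acc=0xD0B bytes_emitted=0
After char 2 ('z'=51): chars_in_quartet=3 acc=0x342F3 bytes_emitted=0
After char 3 ('t'=45): chars_in_quartet=4 acc=0xD0BCED -> emit D0 BC ED, reset; bytes_emitted=3
After char 4 ('2'=54): chars_in_quartet=1 acc=0x36 bytes_emitted=3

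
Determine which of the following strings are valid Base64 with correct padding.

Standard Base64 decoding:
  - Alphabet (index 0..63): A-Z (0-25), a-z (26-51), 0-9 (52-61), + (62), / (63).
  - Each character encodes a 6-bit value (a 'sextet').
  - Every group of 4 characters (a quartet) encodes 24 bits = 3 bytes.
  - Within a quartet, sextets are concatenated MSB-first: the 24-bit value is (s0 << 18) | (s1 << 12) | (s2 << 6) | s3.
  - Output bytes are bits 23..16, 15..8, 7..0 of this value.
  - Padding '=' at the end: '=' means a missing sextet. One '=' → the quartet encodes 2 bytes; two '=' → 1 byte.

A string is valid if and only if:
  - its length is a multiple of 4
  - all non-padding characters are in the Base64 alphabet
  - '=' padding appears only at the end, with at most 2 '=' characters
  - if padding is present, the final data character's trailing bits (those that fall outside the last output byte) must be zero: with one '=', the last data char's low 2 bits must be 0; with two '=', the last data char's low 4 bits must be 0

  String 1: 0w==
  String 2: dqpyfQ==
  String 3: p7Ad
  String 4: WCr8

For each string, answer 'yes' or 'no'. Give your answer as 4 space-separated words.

String 1: '0w==' → valid
String 2: 'dqpyfQ==' → valid
String 3: 'p7Ad' → valid
String 4: 'WCr8' → valid

Answer: yes yes yes yes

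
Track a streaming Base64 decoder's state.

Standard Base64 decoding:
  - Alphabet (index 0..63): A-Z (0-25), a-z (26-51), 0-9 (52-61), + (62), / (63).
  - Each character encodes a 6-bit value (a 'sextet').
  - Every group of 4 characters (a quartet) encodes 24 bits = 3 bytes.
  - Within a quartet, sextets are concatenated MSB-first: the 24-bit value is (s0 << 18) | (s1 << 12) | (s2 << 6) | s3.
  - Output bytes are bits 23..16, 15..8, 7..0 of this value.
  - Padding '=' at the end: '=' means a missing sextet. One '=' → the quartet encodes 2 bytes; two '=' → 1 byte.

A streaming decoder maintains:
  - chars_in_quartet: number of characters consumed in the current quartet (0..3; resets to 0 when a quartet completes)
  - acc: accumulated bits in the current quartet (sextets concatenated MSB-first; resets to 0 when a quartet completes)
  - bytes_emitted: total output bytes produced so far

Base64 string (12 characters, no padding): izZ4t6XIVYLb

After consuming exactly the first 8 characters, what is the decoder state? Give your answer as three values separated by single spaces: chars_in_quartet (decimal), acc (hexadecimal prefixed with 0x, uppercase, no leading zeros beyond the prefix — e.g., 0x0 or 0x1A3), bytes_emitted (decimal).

Answer: 0 0x0 6

Derivation:
After char 0 ('i'=34): chars_in_quartet=1 acc=0x22 bytes_emitted=0
After char 1 ('z'=51): chars_in_quartet=2 acc=0x8B3 bytes_emitted=0
After char 2 ('Z'=25): chars_in_quartet=3 acc=0x22CD9 bytes_emitted=0
After char 3 ('4'=56): chars_in_quartet=4 acc=0x8B3678 -> emit 8B 36 78, reset; bytes_emitted=3
After char 4 ('t'=45): chars_in_quartet=1 acc=0x2D bytes_emitted=3
After char 5 ('6'=58): chars_in_quartet=2 acc=0xB7A bytes_emitted=3
After char 6 ('X'=23): chars_in_quartet=3 acc=0x2DE97 bytes_emitted=3
After char 7 ('I'=8): chars_in_quartet=4 acc=0xB7A5C8 -> emit B7 A5 C8, reset; bytes_emitted=6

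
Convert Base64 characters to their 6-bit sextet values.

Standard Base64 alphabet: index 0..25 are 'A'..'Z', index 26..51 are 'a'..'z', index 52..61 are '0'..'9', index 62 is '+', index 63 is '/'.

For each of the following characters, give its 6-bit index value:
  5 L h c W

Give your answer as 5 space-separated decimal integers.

Answer: 57 11 33 28 22

Derivation:
'5': 0..9 range, 52 + ord('5') − ord('0') = 57
'L': A..Z range, ord('L') − ord('A') = 11
'h': a..z range, 26 + ord('h') − ord('a') = 33
'c': a..z range, 26 + ord('c') − ord('a') = 28
'W': A..Z range, ord('W') − ord('A') = 22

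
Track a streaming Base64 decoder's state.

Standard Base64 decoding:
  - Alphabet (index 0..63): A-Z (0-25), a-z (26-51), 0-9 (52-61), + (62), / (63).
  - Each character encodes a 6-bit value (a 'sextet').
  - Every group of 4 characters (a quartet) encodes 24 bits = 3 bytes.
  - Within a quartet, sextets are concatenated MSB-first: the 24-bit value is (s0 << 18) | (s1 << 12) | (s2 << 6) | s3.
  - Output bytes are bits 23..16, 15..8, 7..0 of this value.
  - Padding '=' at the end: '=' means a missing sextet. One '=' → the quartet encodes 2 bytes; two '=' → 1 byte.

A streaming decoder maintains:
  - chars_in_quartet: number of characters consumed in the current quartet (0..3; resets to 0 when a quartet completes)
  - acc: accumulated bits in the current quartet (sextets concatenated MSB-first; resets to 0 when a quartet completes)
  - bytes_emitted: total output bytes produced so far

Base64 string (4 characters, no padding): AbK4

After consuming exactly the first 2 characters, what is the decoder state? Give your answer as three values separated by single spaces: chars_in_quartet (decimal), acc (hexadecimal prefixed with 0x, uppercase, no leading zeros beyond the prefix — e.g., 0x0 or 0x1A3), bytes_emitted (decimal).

Answer: 2 0x1B 0

Derivation:
After char 0 ('A'=0): chars_in_quartet=1 acc=0x0 bytes_emitted=0
After char 1 ('b'=27): chars_in_quartet=2 acc=0x1B bytes_emitted=0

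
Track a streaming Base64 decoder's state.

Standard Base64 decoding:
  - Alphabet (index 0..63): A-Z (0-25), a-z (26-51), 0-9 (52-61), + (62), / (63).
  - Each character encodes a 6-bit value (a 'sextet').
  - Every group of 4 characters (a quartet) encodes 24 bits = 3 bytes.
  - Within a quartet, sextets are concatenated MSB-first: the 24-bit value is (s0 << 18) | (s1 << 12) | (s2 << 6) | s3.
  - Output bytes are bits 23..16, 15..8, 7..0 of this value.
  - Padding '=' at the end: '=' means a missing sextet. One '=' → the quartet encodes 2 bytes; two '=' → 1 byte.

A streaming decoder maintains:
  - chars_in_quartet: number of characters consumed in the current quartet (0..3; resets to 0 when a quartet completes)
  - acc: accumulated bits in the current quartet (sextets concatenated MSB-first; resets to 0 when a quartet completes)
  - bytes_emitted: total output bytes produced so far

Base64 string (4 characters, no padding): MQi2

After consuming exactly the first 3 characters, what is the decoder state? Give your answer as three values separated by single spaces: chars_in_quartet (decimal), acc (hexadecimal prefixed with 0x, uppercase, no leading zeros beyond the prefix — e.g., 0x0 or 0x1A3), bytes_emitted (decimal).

After char 0 ('M'=12): chars_in_quartet=1 acc=0xC bytes_emitted=0
After char 1 ('Q'=16): chars_in_quartet=2 acc=0x310 bytes_emitted=0
After char 2 ('i'=34): chars_in_quartet=3 acc=0xC422 bytes_emitted=0

Answer: 3 0xC422 0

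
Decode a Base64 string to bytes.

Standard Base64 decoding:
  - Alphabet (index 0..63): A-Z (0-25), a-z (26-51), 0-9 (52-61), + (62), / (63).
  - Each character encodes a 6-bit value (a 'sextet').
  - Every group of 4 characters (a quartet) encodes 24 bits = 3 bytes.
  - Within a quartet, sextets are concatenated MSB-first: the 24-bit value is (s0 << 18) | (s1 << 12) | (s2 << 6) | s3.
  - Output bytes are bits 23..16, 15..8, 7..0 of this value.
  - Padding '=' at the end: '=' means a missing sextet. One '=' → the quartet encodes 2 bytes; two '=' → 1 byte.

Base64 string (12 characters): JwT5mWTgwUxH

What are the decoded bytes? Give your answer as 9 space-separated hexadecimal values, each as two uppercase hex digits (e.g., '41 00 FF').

After char 0 ('J'=9): chars_in_quartet=1 acc=0x9 bytes_emitted=0
After char 1 ('w'=48): chars_in_quartet=2 acc=0x270 bytes_emitted=0
After char 2 ('T'=19): chars_in_quartet=3 acc=0x9C13 bytes_emitted=0
After char 3 ('5'=57): chars_in_quartet=4 acc=0x2704F9 -> emit 27 04 F9, reset; bytes_emitted=3
After char 4 ('m'=38): chars_in_quartet=1 acc=0x26 bytes_emitted=3
After char 5 ('W'=22): chars_in_quartet=2 acc=0x996 bytes_emitted=3
After char 6 ('T'=19): chars_in_quartet=3 acc=0x26593 bytes_emitted=3
After char 7 ('g'=32): chars_in_quartet=4 acc=0x9964E0 -> emit 99 64 E0, reset; bytes_emitted=6
After char 8 ('w'=48): chars_in_quartet=1 acc=0x30 bytes_emitted=6
After char 9 ('U'=20): chars_in_quartet=2 acc=0xC14 bytes_emitted=6
After char 10 ('x'=49): chars_in_quartet=3 acc=0x30531 bytes_emitted=6
After char 11 ('H'=7): chars_in_quartet=4 acc=0xC14C47 -> emit C1 4C 47, reset; bytes_emitted=9

Answer: 27 04 F9 99 64 E0 C1 4C 47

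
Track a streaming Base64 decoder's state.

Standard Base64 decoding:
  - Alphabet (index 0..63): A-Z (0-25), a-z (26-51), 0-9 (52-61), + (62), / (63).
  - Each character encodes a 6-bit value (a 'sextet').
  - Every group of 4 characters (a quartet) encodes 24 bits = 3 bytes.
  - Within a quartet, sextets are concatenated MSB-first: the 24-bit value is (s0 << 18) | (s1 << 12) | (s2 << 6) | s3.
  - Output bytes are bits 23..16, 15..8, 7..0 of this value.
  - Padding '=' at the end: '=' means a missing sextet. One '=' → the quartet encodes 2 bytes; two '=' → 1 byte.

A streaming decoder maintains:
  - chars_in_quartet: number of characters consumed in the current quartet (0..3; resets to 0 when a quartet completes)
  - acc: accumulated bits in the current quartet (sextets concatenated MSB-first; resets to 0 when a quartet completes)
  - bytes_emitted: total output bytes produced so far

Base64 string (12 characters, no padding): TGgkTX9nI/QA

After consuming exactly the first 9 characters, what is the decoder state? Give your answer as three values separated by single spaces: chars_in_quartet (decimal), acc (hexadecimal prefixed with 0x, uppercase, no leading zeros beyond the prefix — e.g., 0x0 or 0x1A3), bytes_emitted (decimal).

Answer: 1 0x8 6

Derivation:
After char 0 ('T'=19): chars_in_quartet=1 acc=0x13 bytes_emitted=0
After char 1 ('G'=6): chars_in_quartet=2 acc=0x4C6 bytes_emitted=0
After char 2 ('g'=32): chars_in_quartet=3 acc=0x131A0 bytes_emitted=0
After char 3 ('k'=36): chars_in_quartet=4 acc=0x4C6824 -> emit 4C 68 24, reset; bytes_emitted=3
After char 4 ('T'=19): chars_in_quartet=1 acc=0x13 bytes_emitted=3
After char 5 ('X'=23): chars_in_quartet=2 acc=0x4D7 bytes_emitted=3
After char 6 ('9'=61): chars_in_quartet=3 acc=0x135FD bytes_emitted=3
After char 7 ('n'=39): chars_in_quartet=4 acc=0x4D7F67 -> emit 4D 7F 67, reset; bytes_emitted=6
After char 8 ('I'=8): chars_in_quartet=1 acc=0x8 bytes_emitted=6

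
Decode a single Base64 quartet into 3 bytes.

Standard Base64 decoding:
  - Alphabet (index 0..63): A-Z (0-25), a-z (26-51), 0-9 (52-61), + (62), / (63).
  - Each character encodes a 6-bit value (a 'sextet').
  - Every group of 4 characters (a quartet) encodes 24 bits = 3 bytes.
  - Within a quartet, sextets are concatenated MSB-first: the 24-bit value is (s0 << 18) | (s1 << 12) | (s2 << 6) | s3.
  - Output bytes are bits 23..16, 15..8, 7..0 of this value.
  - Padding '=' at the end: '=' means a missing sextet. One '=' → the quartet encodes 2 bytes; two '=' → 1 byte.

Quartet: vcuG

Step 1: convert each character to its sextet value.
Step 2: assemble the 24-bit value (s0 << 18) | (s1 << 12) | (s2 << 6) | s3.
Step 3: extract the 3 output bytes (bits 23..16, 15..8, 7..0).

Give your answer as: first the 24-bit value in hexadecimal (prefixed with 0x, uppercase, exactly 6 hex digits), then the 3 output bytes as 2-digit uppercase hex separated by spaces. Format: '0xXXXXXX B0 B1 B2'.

Answer: 0xBDCB86 BD CB 86

Derivation:
Sextets: v=47, c=28, u=46, G=6
24-bit: (47<<18) | (28<<12) | (46<<6) | 6
      = 0xBC0000 | 0x01C000 | 0x000B80 | 0x000006
      = 0xBDCB86
Bytes: (v>>16)&0xFF=BD, (v>>8)&0xFF=CB, v&0xFF=86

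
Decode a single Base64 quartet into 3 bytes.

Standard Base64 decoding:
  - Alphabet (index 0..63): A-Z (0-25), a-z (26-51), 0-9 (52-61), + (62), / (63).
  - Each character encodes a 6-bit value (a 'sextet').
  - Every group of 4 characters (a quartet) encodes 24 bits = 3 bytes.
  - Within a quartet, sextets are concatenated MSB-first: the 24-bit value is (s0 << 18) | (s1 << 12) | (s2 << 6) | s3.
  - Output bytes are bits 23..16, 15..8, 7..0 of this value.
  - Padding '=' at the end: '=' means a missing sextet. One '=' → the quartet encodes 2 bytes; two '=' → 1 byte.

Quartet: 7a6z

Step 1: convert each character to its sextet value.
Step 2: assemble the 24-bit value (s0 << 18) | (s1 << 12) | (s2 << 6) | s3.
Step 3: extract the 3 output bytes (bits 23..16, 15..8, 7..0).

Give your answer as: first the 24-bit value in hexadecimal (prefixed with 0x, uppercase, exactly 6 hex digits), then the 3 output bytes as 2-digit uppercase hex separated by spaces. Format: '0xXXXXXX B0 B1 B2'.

Answer: 0xEDAEB3 ED AE B3

Derivation:
Sextets: 7=59, a=26, 6=58, z=51
24-bit: (59<<18) | (26<<12) | (58<<6) | 51
      = 0xEC0000 | 0x01A000 | 0x000E80 | 0x000033
      = 0xEDAEB3
Bytes: (v>>16)&0xFF=ED, (v>>8)&0xFF=AE, v&0xFF=B3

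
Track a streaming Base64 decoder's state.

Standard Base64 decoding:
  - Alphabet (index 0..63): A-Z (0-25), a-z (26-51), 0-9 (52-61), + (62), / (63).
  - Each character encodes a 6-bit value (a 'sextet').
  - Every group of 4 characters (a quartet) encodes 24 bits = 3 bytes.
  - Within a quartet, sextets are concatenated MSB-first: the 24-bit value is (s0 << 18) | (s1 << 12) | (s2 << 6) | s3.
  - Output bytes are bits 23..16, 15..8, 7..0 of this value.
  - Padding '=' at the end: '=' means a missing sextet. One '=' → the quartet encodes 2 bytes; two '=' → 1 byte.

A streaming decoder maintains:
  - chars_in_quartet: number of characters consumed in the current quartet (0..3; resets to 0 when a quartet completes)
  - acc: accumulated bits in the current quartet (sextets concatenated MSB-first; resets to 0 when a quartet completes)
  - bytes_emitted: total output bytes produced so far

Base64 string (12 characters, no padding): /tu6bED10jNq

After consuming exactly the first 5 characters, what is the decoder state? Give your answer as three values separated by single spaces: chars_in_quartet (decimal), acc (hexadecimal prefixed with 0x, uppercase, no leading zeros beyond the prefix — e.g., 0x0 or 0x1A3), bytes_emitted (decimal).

After char 0 ('/'=63): chars_in_quartet=1 acc=0x3F bytes_emitted=0
After char 1 ('t'=45): chars_in_quartet=2 acc=0xFED bytes_emitted=0
After char 2 ('u'=46): chars_in_quartet=3 acc=0x3FB6E bytes_emitted=0
After char 3 ('6'=58): chars_in_quartet=4 acc=0xFEDBBA -> emit FE DB BA, reset; bytes_emitted=3
After char 4 ('b'=27): chars_in_quartet=1 acc=0x1B bytes_emitted=3

Answer: 1 0x1B 3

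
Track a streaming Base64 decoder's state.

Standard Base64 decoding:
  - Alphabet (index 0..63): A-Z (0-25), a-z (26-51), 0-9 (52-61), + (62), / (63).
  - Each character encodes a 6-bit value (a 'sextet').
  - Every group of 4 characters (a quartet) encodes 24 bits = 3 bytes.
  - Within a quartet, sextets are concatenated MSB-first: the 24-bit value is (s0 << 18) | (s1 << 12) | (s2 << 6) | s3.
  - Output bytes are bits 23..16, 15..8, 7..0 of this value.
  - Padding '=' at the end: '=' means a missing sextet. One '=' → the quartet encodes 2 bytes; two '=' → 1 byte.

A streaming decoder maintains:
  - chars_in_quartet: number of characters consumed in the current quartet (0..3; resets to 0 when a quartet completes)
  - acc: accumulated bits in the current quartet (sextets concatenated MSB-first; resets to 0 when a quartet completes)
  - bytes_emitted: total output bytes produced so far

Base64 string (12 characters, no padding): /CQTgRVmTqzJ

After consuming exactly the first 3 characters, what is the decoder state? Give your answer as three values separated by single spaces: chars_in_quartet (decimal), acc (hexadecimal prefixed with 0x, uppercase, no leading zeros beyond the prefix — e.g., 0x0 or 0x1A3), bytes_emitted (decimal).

Answer: 3 0x3F090 0

Derivation:
After char 0 ('/'=63): chars_in_quartet=1 acc=0x3F bytes_emitted=0
After char 1 ('C'=2): chars_in_quartet=2 acc=0xFC2 bytes_emitted=0
After char 2 ('Q'=16): chars_in_quartet=3 acc=0x3F090 bytes_emitted=0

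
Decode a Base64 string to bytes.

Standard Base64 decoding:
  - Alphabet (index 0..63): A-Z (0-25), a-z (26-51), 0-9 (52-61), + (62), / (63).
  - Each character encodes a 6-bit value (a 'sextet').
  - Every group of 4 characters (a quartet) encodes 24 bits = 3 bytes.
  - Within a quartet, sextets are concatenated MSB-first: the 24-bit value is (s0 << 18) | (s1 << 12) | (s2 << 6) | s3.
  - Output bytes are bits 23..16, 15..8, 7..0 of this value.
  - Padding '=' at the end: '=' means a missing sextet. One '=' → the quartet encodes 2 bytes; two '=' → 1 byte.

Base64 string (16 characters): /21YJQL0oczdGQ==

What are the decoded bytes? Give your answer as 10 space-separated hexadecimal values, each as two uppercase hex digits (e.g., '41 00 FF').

After char 0 ('/'=63): chars_in_quartet=1 acc=0x3F bytes_emitted=0
After char 1 ('2'=54): chars_in_quartet=2 acc=0xFF6 bytes_emitted=0
After char 2 ('1'=53): chars_in_quartet=3 acc=0x3FDB5 bytes_emitted=0
After char 3 ('Y'=24): chars_in_quartet=4 acc=0xFF6D58 -> emit FF 6D 58, reset; bytes_emitted=3
After char 4 ('J'=9): chars_in_quartet=1 acc=0x9 bytes_emitted=3
After char 5 ('Q'=16): chars_in_quartet=2 acc=0x250 bytes_emitted=3
After char 6 ('L'=11): chars_in_quartet=3 acc=0x940B bytes_emitted=3
After char 7 ('0'=52): chars_in_quartet=4 acc=0x2502F4 -> emit 25 02 F4, reset; bytes_emitted=6
After char 8 ('o'=40): chars_in_quartet=1 acc=0x28 bytes_emitted=6
After char 9 ('c'=28): chars_in_quartet=2 acc=0xA1C bytes_emitted=6
After char 10 ('z'=51): chars_in_quartet=3 acc=0x28733 bytes_emitted=6
After char 11 ('d'=29): chars_in_quartet=4 acc=0xA1CCDD -> emit A1 CC DD, reset; bytes_emitted=9
After char 12 ('G'=6): chars_in_quartet=1 acc=0x6 bytes_emitted=9
After char 13 ('Q'=16): chars_in_quartet=2 acc=0x190 bytes_emitted=9
Padding '==': partial quartet acc=0x190 -> emit 19; bytes_emitted=10

Answer: FF 6D 58 25 02 F4 A1 CC DD 19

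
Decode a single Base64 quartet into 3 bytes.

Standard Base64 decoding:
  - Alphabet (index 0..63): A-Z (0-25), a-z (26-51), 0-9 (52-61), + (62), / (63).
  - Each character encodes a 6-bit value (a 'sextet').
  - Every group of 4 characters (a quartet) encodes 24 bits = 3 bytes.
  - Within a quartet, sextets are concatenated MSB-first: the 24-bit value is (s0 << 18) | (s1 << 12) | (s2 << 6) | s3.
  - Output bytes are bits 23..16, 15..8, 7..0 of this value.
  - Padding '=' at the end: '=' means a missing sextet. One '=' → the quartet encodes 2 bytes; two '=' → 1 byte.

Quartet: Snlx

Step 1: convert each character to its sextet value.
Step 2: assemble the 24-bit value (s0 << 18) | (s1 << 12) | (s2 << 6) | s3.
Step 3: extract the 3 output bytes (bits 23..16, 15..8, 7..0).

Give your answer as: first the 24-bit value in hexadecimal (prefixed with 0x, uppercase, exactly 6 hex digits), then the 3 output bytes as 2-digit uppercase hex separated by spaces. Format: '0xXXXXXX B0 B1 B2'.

Sextets: S=18, n=39, l=37, x=49
24-bit: (18<<18) | (39<<12) | (37<<6) | 49
      = 0x480000 | 0x027000 | 0x000940 | 0x000031
      = 0x4A7971
Bytes: (v>>16)&0xFF=4A, (v>>8)&0xFF=79, v&0xFF=71

Answer: 0x4A7971 4A 79 71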